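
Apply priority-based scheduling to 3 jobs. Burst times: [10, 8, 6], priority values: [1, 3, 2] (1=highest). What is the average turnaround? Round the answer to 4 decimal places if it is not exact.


Sort by priority (ascending = highest first):
Order: [(1, 10), (2, 6), (3, 8)]
Completion times:
  Priority 1, burst=10, C=10
  Priority 2, burst=6, C=16
  Priority 3, burst=8, C=24
Average turnaround = 50/3 = 16.6667

16.6667


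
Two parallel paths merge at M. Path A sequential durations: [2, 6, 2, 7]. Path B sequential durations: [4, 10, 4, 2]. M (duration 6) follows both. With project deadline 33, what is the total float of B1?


Forward pass: ES(B1) = sum of predecessors on chain B = 0
EF = ES + duration = 0 + 4 = 4
Backward pass: LF(M) = deadline = 33; LS(M) = 33 - 6 = 27
LF(B1) = LS(M) - sum(successors on chain B) = 27 - 16 = 11
LS = LF - duration = 11 - 4 = 7
Total float = LS - ES = 7 - 0 = 7

7


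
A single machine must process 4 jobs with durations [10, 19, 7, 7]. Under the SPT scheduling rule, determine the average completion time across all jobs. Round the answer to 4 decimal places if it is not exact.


Sort jobs by processing time (SPT order): [7, 7, 10, 19]
Compute completion times sequentially:
  Job 1: processing = 7, completes at 7
  Job 2: processing = 7, completes at 14
  Job 3: processing = 10, completes at 24
  Job 4: processing = 19, completes at 43
Sum of completion times = 88
Average completion time = 88/4 = 22.0

22.0


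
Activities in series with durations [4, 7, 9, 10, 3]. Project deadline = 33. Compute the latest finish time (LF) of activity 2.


LF(activity 2) = deadline - sum of successor durations
Successors: activities 3 through 5 with durations [9, 10, 3]
Sum of successor durations = 22
LF = 33 - 22 = 11

11


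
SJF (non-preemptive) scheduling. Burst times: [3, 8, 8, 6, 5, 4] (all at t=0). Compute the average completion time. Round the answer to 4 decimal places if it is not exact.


SJF order (ascending): [3, 4, 5, 6, 8, 8]
Completion times:
  Job 1: burst=3, C=3
  Job 2: burst=4, C=7
  Job 3: burst=5, C=12
  Job 4: burst=6, C=18
  Job 5: burst=8, C=26
  Job 6: burst=8, C=34
Average completion = 100/6 = 16.6667

16.6667


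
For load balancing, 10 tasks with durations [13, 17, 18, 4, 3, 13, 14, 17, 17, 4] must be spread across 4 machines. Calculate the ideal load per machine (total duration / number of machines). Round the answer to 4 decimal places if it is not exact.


Total processing time = 13 + 17 + 18 + 4 + 3 + 13 + 14 + 17 + 17 + 4 = 120
Number of machines = 4
Ideal balanced load = 120 / 4 = 30.0

30.0


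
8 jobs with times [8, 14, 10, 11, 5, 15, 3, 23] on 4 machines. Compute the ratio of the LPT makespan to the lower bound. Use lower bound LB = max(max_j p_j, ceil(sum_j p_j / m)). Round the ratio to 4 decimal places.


LPT order: [23, 15, 14, 11, 10, 8, 5, 3]
Machine loads after assignment: [23, 23, 22, 21]
LPT makespan = 23
Lower bound = max(max_job, ceil(total/4)) = max(23, 23) = 23
Ratio = 23 / 23 = 1.0

1.0


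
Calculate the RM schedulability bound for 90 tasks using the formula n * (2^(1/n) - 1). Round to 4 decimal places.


Compute 2^(1/90) = 1.0077313692
Subtract 1: 1.0077313692 - 1 = 0.0077313692
Multiply by n: 90 * 0.0077313692 = 0.6958232280
Round to 4 dp: 0.6958

0.6958


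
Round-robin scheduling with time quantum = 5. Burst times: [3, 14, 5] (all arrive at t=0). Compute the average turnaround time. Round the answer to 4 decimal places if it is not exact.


Time quantum = 5
Execution trace:
  J1 runs 3 units, time = 3
  J2 runs 5 units, time = 8
  J3 runs 5 units, time = 13
  J2 runs 5 units, time = 18
  J2 runs 4 units, time = 22
Finish times: [3, 22, 13]
Average turnaround = 38/3 = 12.6667

12.6667


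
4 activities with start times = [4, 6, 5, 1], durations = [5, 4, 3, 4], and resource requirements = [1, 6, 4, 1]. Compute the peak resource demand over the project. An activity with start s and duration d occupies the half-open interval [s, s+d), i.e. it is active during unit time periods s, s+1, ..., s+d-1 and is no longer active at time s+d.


Each activity i is active on [start_i, start_i + duration_i).
Compute total resource usage per time slot:
  t=0: active resources = [], total = 0
  t=1: active resources = [1], total = 1
  t=2: active resources = [1], total = 1
  t=3: active resources = [1], total = 1
  t=4: active resources = [1, 1], total = 2
  t=5: active resources = [1, 4], total = 5
  t=6: active resources = [1, 6, 4], total = 11
  t=7: active resources = [1, 6, 4], total = 11
  t=8: active resources = [1, 6], total = 7
  t=9: active resources = [6], total = 6
Peak resource demand = 11

11


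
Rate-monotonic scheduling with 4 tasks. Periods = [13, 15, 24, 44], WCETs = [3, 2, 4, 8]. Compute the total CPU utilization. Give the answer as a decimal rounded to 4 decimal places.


Compute individual utilizations (exact fractions):
  Task 1: C/T = 3/13 (approx. 0.2308)
  Task 2: C/T = 2/15 (approx. 0.1333)
  Task 3: C/T = 4/24 = 1/6 (approx. 0.1667)
  Task 4: C/T = 8/44 = 2/11 (approx. 0.1818)
Total utilization U = 3/13 + 2/15 + 1/6 + 2/11 = 1019/1430
Rounded to 4 decimal places: U = 0.7126
RM (Liu & Layland) bound for 4 tasks = 0.756828; compare with U = 1019/1430 (approx. 0.712587)
U <= bound, so schedulable by RM sufficient condition.

0.7126


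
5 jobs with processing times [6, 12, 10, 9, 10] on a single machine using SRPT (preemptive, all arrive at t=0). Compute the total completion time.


Since all jobs arrive at t=0, SRPT equals SPT ordering.
SPT order: [6, 9, 10, 10, 12]
Completion times:
  Job 1: p=6, C=6
  Job 2: p=9, C=15
  Job 3: p=10, C=25
  Job 4: p=10, C=35
  Job 5: p=12, C=47
Total completion time = 6 + 15 + 25 + 35 + 47 = 128

128


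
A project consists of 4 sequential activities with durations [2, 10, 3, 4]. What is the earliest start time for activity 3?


Activity 3 starts after activities 1 through 2 complete.
Predecessor durations: [2, 10]
ES = 2 + 10 = 12

12


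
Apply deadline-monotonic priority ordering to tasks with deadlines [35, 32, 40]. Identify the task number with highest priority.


Sort tasks by relative deadline (ascending):
  Task 2: deadline = 32
  Task 1: deadline = 35
  Task 3: deadline = 40
Priority order (highest first): [2, 1, 3]
Highest priority task = 2

2


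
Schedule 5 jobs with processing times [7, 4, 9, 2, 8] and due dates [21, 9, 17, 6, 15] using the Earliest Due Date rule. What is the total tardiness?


Sort by due date (EDD order): [(2, 6), (4, 9), (8, 15), (9, 17), (7, 21)]
Compute completion times and tardiness:
  Job 1: p=2, d=6, C=2, tardiness=max(0,2-6)=0
  Job 2: p=4, d=9, C=6, tardiness=max(0,6-9)=0
  Job 3: p=8, d=15, C=14, tardiness=max(0,14-15)=0
  Job 4: p=9, d=17, C=23, tardiness=max(0,23-17)=6
  Job 5: p=7, d=21, C=30, tardiness=max(0,30-21)=9
Total tardiness = 15

15


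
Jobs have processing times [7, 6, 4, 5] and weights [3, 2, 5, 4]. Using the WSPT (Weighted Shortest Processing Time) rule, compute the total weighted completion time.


Compute p/w ratios and sort ascending (WSPT): [(4, 5), (5, 4), (7, 3), (6, 2)]
Compute weighted completion times:
  Job (p=4,w=5): C=4, w*C=5*4=20
  Job (p=5,w=4): C=9, w*C=4*9=36
  Job (p=7,w=3): C=16, w*C=3*16=48
  Job (p=6,w=2): C=22, w*C=2*22=44
Total weighted completion time = 148

148


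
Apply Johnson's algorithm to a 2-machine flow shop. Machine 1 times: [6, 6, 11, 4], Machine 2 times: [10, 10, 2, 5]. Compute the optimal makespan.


Apply Johnson's rule:
  Group 1 (a <= b): [(4, 4, 5), (1, 6, 10), (2, 6, 10)]
  Group 2 (a > b): [(3, 11, 2)]
Optimal job order: [4, 1, 2, 3]
Schedule:
  Job 4: M1 done at 4, M2 done at 9
  Job 1: M1 done at 10, M2 done at 20
  Job 2: M1 done at 16, M2 done at 30
  Job 3: M1 done at 27, M2 done at 32
Makespan = 32

32


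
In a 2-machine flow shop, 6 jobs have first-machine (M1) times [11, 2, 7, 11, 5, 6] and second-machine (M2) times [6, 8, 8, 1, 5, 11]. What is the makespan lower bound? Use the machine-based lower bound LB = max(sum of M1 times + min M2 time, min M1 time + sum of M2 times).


LB1 = sum(M1 times) + min(M2 times) = 42 + 1 = 43
LB2 = min(M1 times) + sum(M2 times) = 2 + 39 = 41
Lower bound = max(LB1, LB2) = max(43, 41) = 43

43


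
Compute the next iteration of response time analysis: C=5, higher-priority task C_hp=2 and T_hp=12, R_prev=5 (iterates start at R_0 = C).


R_next = C + ceil(R_prev / T_hp) * C_hp
ceil(5 / 12) = ceil(0.4167) = 1
Interference = 1 * 2 = 2
R_next = 5 + 2 = 7

7


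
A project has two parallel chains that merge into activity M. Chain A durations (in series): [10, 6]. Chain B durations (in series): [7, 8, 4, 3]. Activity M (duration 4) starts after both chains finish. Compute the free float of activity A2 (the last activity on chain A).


ES(A2) = sum of predecessors on chain A = 10
EF(A2) = ES + duration = 10 + 6 = 16
Successor of A2 is M. ES(M) = max(sum(A), sum(B)) = max(16, 22) = 22
Free float = ES(successor) - EF(current) = 22 - 16 = 6

6


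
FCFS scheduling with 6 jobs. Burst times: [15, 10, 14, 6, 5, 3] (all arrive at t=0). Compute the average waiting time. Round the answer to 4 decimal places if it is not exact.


FCFS order (as given): [15, 10, 14, 6, 5, 3]
Waiting times:
  Job 1: wait = 0
  Job 2: wait = 15
  Job 3: wait = 25
  Job 4: wait = 39
  Job 5: wait = 45
  Job 6: wait = 50
Sum of waiting times = 174
Average waiting time = 174/6 = 29.0

29.0


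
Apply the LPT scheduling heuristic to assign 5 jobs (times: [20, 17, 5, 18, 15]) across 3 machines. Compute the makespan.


Sort jobs in decreasing order (LPT): [20, 18, 17, 15, 5]
Assign each job to the least loaded machine:
  Machine 1: jobs [20], load = 20
  Machine 2: jobs [18, 5], load = 23
  Machine 3: jobs [17, 15], load = 32
Makespan = max load = 32

32


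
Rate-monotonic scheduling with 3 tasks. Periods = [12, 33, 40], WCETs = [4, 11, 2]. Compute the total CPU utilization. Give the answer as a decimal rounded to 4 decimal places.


Compute individual utilizations (exact fractions):
  Task 1: C/T = 4/12 = 1/3 (approx. 0.3333)
  Task 2: C/T = 11/33 = 1/3 (approx. 0.3333)
  Task 3: C/T = 2/40 = 1/20 (approx. 0.05)
Total utilization U = 1/3 + 1/3 + 1/20 = 43/60
Rounded to 4 decimal places: U = 0.7167
RM (Liu & Layland) bound for 3 tasks = 0.779763; compare with U = 43/60 (approx. 0.716667)
U <= bound, so schedulable by RM sufficient condition.

0.7167


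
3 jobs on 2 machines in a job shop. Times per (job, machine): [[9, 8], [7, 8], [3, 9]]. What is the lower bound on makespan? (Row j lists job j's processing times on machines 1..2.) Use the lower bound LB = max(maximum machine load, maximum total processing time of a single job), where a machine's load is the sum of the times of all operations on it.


Machine loads:
  Machine 1: 9 + 7 + 3 = 19
  Machine 2: 8 + 8 + 9 = 25
Max machine load = 25
Job totals:
  Job 1: 17
  Job 2: 15
  Job 3: 12
Max job total = 17
Lower bound = max(25, 17) = 25

25


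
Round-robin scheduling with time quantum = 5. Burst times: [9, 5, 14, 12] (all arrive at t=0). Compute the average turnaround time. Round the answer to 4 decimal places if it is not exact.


Time quantum = 5
Execution trace:
  J1 runs 5 units, time = 5
  J2 runs 5 units, time = 10
  J3 runs 5 units, time = 15
  J4 runs 5 units, time = 20
  J1 runs 4 units, time = 24
  J3 runs 5 units, time = 29
  J4 runs 5 units, time = 34
  J3 runs 4 units, time = 38
  J4 runs 2 units, time = 40
Finish times: [24, 10, 38, 40]
Average turnaround = 112/4 = 28.0

28.0


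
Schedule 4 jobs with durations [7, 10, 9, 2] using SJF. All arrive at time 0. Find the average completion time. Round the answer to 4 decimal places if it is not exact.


SJF order (ascending): [2, 7, 9, 10]
Completion times:
  Job 1: burst=2, C=2
  Job 2: burst=7, C=9
  Job 3: burst=9, C=18
  Job 4: burst=10, C=28
Average completion = 57/4 = 14.25

14.25


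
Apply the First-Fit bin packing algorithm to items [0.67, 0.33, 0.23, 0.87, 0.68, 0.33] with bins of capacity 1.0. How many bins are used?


Place items sequentially using First-Fit:
  Item 0.67 -> new Bin 1
  Item 0.33 -> Bin 1 (now 1.0)
  Item 0.23 -> new Bin 2
  Item 0.87 -> new Bin 3
  Item 0.68 -> Bin 2 (now 0.91)
  Item 0.33 -> new Bin 4
Total bins used = 4

4


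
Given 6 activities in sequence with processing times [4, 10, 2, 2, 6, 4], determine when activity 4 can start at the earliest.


Activity 4 starts after activities 1 through 3 complete.
Predecessor durations: [4, 10, 2]
ES = 4 + 10 + 2 = 16

16


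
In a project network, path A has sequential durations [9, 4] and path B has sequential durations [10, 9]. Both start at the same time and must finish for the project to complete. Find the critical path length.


Path A total = 9 + 4 = 13
Path B total = 10 + 9 = 19
Critical path = longest path = max(13, 19) = 19

19


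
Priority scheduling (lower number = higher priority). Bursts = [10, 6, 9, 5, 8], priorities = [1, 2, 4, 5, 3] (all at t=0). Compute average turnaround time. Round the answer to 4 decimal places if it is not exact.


Sort by priority (ascending = highest first):
Order: [(1, 10), (2, 6), (3, 8), (4, 9), (5, 5)]
Completion times:
  Priority 1, burst=10, C=10
  Priority 2, burst=6, C=16
  Priority 3, burst=8, C=24
  Priority 4, burst=9, C=33
  Priority 5, burst=5, C=38
Average turnaround = 121/5 = 24.2

24.2


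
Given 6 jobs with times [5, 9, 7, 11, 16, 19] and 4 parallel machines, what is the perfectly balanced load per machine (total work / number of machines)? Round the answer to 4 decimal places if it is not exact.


Total processing time = 5 + 9 + 7 + 11 + 16 + 19 = 67
Number of machines = 4
Ideal balanced load = 67 / 4 = 16.75

16.75


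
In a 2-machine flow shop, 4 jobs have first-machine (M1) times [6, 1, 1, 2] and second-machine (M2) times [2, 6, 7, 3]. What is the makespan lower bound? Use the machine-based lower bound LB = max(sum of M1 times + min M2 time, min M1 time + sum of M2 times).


LB1 = sum(M1 times) + min(M2 times) = 10 + 2 = 12
LB2 = min(M1 times) + sum(M2 times) = 1 + 18 = 19
Lower bound = max(LB1, LB2) = max(12, 19) = 19

19


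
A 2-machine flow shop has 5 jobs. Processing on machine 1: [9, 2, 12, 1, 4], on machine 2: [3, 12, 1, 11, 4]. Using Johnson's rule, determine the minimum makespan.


Apply Johnson's rule:
  Group 1 (a <= b): [(4, 1, 11), (2, 2, 12), (5, 4, 4)]
  Group 2 (a > b): [(1, 9, 3), (3, 12, 1)]
Optimal job order: [4, 2, 5, 1, 3]
Schedule:
  Job 4: M1 done at 1, M2 done at 12
  Job 2: M1 done at 3, M2 done at 24
  Job 5: M1 done at 7, M2 done at 28
  Job 1: M1 done at 16, M2 done at 31
  Job 3: M1 done at 28, M2 done at 32
Makespan = 32

32


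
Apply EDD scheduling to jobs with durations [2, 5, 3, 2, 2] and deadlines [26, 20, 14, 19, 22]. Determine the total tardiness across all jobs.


Sort by due date (EDD order): [(3, 14), (2, 19), (5, 20), (2, 22), (2, 26)]
Compute completion times and tardiness:
  Job 1: p=3, d=14, C=3, tardiness=max(0,3-14)=0
  Job 2: p=2, d=19, C=5, tardiness=max(0,5-19)=0
  Job 3: p=5, d=20, C=10, tardiness=max(0,10-20)=0
  Job 4: p=2, d=22, C=12, tardiness=max(0,12-22)=0
  Job 5: p=2, d=26, C=14, tardiness=max(0,14-26)=0
Total tardiness = 0

0


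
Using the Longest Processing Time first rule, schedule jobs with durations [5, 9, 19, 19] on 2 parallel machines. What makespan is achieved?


Sort jobs in decreasing order (LPT): [19, 19, 9, 5]
Assign each job to the least loaded machine:
  Machine 1: jobs [19, 9], load = 28
  Machine 2: jobs [19, 5], load = 24
Makespan = max load = 28

28


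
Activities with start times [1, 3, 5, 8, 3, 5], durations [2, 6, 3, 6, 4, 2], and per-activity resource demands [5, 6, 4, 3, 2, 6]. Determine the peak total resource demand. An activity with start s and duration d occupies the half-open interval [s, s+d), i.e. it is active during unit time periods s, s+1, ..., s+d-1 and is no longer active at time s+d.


Each activity i is active on [start_i, start_i + duration_i).
Compute total resource usage per time slot:
  t=0: active resources = [], total = 0
  t=1: active resources = [5], total = 5
  t=2: active resources = [5], total = 5
  t=3: active resources = [6, 2], total = 8
  t=4: active resources = [6, 2], total = 8
  t=5: active resources = [6, 4, 2, 6], total = 18
  t=6: active resources = [6, 4, 2, 6], total = 18
  t=7: active resources = [6, 4], total = 10
  t=8: active resources = [6, 3], total = 9
  t=9: active resources = [3], total = 3
  t=10: active resources = [3], total = 3
  t=11: active resources = [3], total = 3
  t=12: active resources = [3], total = 3
  t=13: active resources = [3], total = 3
Peak resource demand = 18

18


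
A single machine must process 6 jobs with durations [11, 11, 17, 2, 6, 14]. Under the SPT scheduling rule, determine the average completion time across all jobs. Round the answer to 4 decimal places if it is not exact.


Sort jobs by processing time (SPT order): [2, 6, 11, 11, 14, 17]
Compute completion times sequentially:
  Job 1: processing = 2, completes at 2
  Job 2: processing = 6, completes at 8
  Job 3: processing = 11, completes at 19
  Job 4: processing = 11, completes at 30
  Job 5: processing = 14, completes at 44
  Job 6: processing = 17, completes at 61
Sum of completion times = 164
Average completion time = 164/6 = 27.3333

27.3333


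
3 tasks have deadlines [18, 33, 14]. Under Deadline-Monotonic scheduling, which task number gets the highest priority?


Sort tasks by relative deadline (ascending):
  Task 3: deadline = 14
  Task 1: deadline = 18
  Task 2: deadline = 33
Priority order (highest first): [3, 1, 2]
Highest priority task = 3

3


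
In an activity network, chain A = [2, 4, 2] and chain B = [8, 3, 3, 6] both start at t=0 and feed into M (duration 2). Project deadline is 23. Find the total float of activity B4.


Forward pass: ES(B4) = sum of predecessors on chain B = 14
EF = ES + duration = 14 + 6 = 20
Backward pass: LF(M) = deadline = 23; LS(M) = 23 - 2 = 21
LF(B4) = LS(M) - sum(successors on chain B) = 21 - 0 = 21
LS = LF - duration = 21 - 6 = 15
Total float = LS - ES = 15 - 14 = 1

1


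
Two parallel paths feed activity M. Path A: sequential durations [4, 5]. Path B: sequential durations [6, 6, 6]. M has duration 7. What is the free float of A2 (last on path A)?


ES(A2) = sum of predecessors on chain A = 4
EF(A2) = ES + duration = 4 + 5 = 9
Successor of A2 is M. ES(M) = max(sum(A), sum(B)) = max(9, 18) = 18
Free float = ES(successor) - EF(current) = 18 - 9 = 9

9


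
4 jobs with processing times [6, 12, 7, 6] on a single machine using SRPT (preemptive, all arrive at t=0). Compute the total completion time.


Since all jobs arrive at t=0, SRPT equals SPT ordering.
SPT order: [6, 6, 7, 12]
Completion times:
  Job 1: p=6, C=6
  Job 2: p=6, C=12
  Job 3: p=7, C=19
  Job 4: p=12, C=31
Total completion time = 6 + 12 + 19 + 31 = 68

68


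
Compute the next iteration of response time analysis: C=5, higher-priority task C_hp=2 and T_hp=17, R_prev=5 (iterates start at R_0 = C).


R_next = C + ceil(R_prev / T_hp) * C_hp
ceil(5 / 17) = ceil(0.2941) = 1
Interference = 1 * 2 = 2
R_next = 5 + 2 = 7

7


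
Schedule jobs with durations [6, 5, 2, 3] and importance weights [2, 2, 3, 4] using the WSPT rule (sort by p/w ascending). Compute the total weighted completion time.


Compute p/w ratios and sort ascending (WSPT): [(2, 3), (3, 4), (5, 2), (6, 2)]
Compute weighted completion times:
  Job (p=2,w=3): C=2, w*C=3*2=6
  Job (p=3,w=4): C=5, w*C=4*5=20
  Job (p=5,w=2): C=10, w*C=2*10=20
  Job (p=6,w=2): C=16, w*C=2*16=32
Total weighted completion time = 78

78


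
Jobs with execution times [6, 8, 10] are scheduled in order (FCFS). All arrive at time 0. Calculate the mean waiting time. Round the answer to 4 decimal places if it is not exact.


FCFS order (as given): [6, 8, 10]
Waiting times:
  Job 1: wait = 0
  Job 2: wait = 6
  Job 3: wait = 14
Sum of waiting times = 20
Average waiting time = 20/3 = 6.6667

6.6667


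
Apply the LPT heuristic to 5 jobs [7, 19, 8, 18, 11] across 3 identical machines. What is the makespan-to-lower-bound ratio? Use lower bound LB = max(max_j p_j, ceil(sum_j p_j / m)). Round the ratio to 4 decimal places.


LPT order: [19, 18, 11, 8, 7]
Machine loads after assignment: [19, 25, 19]
LPT makespan = 25
Lower bound = max(max_job, ceil(total/3)) = max(19, 21) = 21
Ratio = 25 / 21 = 1.1905

1.1905


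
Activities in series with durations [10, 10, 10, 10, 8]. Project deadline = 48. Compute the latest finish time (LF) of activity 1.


LF(activity 1) = deadline - sum of successor durations
Successors: activities 2 through 5 with durations [10, 10, 10, 8]
Sum of successor durations = 38
LF = 48 - 38 = 10

10


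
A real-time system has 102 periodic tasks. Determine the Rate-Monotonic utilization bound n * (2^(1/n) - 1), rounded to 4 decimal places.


Compute 2^(1/102) = 1.0068187028
Subtract 1: 1.0068187028 - 1 = 0.0068187028
Multiply by n: 102 * 0.0068187028 = 0.6955076856
Round to 4 dp: 0.6955

0.6955


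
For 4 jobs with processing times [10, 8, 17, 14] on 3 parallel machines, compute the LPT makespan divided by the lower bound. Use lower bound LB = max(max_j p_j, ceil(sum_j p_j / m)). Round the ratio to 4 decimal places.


LPT order: [17, 14, 10, 8]
Machine loads after assignment: [17, 14, 18]
LPT makespan = 18
Lower bound = max(max_job, ceil(total/3)) = max(17, 17) = 17
Ratio = 18 / 17 = 1.0588

1.0588


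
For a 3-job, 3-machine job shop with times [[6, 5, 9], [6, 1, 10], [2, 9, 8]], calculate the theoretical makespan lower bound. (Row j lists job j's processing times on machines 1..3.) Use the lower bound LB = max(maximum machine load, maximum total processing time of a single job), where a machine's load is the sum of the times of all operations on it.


Machine loads:
  Machine 1: 6 + 6 + 2 = 14
  Machine 2: 5 + 1 + 9 = 15
  Machine 3: 9 + 10 + 8 = 27
Max machine load = 27
Job totals:
  Job 1: 20
  Job 2: 17
  Job 3: 19
Max job total = 20
Lower bound = max(27, 20) = 27

27


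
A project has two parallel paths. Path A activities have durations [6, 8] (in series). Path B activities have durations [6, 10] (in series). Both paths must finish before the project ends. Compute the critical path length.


Path A total = 6 + 8 = 14
Path B total = 6 + 10 = 16
Critical path = longest path = max(14, 16) = 16

16


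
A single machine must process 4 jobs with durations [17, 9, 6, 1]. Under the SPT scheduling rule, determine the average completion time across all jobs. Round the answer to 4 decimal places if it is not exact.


Sort jobs by processing time (SPT order): [1, 6, 9, 17]
Compute completion times sequentially:
  Job 1: processing = 1, completes at 1
  Job 2: processing = 6, completes at 7
  Job 3: processing = 9, completes at 16
  Job 4: processing = 17, completes at 33
Sum of completion times = 57
Average completion time = 57/4 = 14.25

14.25


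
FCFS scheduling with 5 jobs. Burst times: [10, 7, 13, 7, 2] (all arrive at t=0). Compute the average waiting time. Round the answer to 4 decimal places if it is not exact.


FCFS order (as given): [10, 7, 13, 7, 2]
Waiting times:
  Job 1: wait = 0
  Job 2: wait = 10
  Job 3: wait = 17
  Job 4: wait = 30
  Job 5: wait = 37
Sum of waiting times = 94
Average waiting time = 94/5 = 18.8

18.8


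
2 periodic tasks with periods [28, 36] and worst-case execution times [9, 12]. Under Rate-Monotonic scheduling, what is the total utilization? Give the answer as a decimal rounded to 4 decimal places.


Compute individual utilizations (exact fractions):
  Task 1: C/T = 9/28 (approx. 0.3214)
  Task 2: C/T = 12/36 = 1/3 (approx. 0.3333)
Total utilization U = 9/28 + 1/3 = 55/84
Rounded to 4 decimal places: U = 0.6548
RM (Liu & Layland) bound for 2 tasks = 0.828427; compare with U = 55/84 (approx. 0.654762)
U <= bound, so schedulable by RM sufficient condition.

0.6548


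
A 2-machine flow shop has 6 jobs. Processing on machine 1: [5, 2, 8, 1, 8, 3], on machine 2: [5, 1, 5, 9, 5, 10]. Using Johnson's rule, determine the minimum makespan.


Apply Johnson's rule:
  Group 1 (a <= b): [(4, 1, 9), (6, 3, 10), (1, 5, 5)]
  Group 2 (a > b): [(3, 8, 5), (5, 8, 5), (2, 2, 1)]
Optimal job order: [4, 6, 1, 3, 5, 2]
Schedule:
  Job 4: M1 done at 1, M2 done at 10
  Job 6: M1 done at 4, M2 done at 20
  Job 1: M1 done at 9, M2 done at 25
  Job 3: M1 done at 17, M2 done at 30
  Job 5: M1 done at 25, M2 done at 35
  Job 2: M1 done at 27, M2 done at 36
Makespan = 36

36


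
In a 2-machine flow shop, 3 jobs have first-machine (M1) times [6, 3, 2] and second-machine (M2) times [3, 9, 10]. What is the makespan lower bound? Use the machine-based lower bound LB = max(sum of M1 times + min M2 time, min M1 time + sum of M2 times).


LB1 = sum(M1 times) + min(M2 times) = 11 + 3 = 14
LB2 = min(M1 times) + sum(M2 times) = 2 + 22 = 24
Lower bound = max(LB1, LB2) = max(14, 24) = 24

24


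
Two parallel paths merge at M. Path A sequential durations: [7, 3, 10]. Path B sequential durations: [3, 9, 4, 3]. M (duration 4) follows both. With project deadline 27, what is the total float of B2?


Forward pass: ES(B2) = sum of predecessors on chain B = 3
EF = ES + duration = 3 + 9 = 12
Backward pass: LF(M) = deadline = 27; LS(M) = 27 - 4 = 23
LF(B2) = LS(M) - sum(successors on chain B) = 23 - 7 = 16
LS = LF - duration = 16 - 9 = 7
Total float = LS - ES = 7 - 3 = 4

4


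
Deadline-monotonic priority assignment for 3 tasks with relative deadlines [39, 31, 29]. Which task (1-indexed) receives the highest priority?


Sort tasks by relative deadline (ascending):
  Task 3: deadline = 29
  Task 2: deadline = 31
  Task 1: deadline = 39
Priority order (highest first): [3, 2, 1]
Highest priority task = 3

3


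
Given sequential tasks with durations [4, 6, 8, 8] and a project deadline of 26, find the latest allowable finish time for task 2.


LF(activity 2) = deadline - sum of successor durations
Successors: activities 3 through 4 with durations [8, 8]
Sum of successor durations = 16
LF = 26 - 16 = 10

10


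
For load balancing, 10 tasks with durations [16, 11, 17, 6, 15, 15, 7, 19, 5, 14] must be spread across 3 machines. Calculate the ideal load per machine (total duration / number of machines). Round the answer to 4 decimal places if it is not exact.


Total processing time = 16 + 11 + 17 + 6 + 15 + 15 + 7 + 19 + 5 + 14 = 125
Number of machines = 3
Ideal balanced load = 125 / 3 = 41.6667

41.6667


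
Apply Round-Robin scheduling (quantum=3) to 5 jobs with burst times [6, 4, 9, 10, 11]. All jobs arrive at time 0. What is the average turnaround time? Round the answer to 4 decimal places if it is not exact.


Time quantum = 3
Execution trace:
  J1 runs 3 units, time = 3
  J2 runs 3 units, time = 6
  J3 runs 3 units, time = 9
  J4 runs 3 units, time = 12
  J5 runs 3 units, time = 15
  J1 runs 3 units, time = 18
  J2 runs 1 units, time = 19
  J3 runs 3 units, time = 22
  J4 runs 3 units, time = 25
  J5 runs 3 units, time = 28
  J3 runs 3 units, time = 31
  J4 runs 3 units, time = 34
  J5 runs 3 units, time = 37
  J4 runs 1 units, time = 38
  J5 runs 2 units, time = 40
Finish times: [18, 19, 31, 38, 40]
Average turnaround = 146/5 = 29.2

29.2


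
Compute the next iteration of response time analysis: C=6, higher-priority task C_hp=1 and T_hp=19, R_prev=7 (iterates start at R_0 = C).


R_next = C + ceil(R_prev / T_hp) * C_hp
ceil(7 / 19) = ceil(0.3684) = 1
Interference = 1 * 1 = 1
R_next = 6 + 1 = 7
R_next = R_prev, so the iteration has converged (response time = 7).

7


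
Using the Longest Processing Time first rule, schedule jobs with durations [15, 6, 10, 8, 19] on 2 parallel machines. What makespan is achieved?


Sort jobs in decreasing order (LPT): [19, 15, 10, 8, 6]
Assign each job to the least loaded machine:
  Machine 1: jobs [19, 8], load = 27
  Machine 2: jobs [15, 10, 6], load = 31
Makespan = max load = 31

31


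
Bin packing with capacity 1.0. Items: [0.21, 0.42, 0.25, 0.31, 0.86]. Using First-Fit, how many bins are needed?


Place items sequentially using First-Fit:
  Item 0.21 -> new Bin 1
  Item 0.42 -> Bin 1 (now 0.63)
  Item 0.25 -> Bin 1 (now 0.88)
  Item 0.31 -> new Bin 2
  Item 0.86 -> new Bin 3
Total bins used = 3

3


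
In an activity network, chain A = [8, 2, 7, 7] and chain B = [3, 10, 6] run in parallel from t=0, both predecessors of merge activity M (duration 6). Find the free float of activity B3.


ES(B3) = sum of predecessors on chain B = 13
EF(B3) = ES + duration = 13 + 6 = 19
Successor of B3 is M. ES(M) = max(sum(A), sum(B)) = max(24, 19) = 24
Free float = ES(successor) - EF(current) = 24 - 19 = 5

5


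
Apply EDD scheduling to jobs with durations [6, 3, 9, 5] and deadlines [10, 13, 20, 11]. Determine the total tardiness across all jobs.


Sort by due date (EDD order): [(6, 10), (5, 11), (3, 13), (9, 20)]
Compute completion times and tardiness:
  Job 1: p=6, d=10, C=6, tardiness=max(0,6-10)=0
  Job 2: p=5, d=11, C=11, tardiness=max(0,11-11)=0
  Job 3: p=3, d=13, C=14, tardiness=max(0,14-13)=1
  Job 4: p=9, d=20, C=23, tardiness=max(0,23-20)=3
Total tardiness = 4

4


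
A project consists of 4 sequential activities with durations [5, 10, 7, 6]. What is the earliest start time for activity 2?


Activity 2 starts after activities 1 through 1 complete.
Predecessor durations: [5]
ES = 5 = 5

5


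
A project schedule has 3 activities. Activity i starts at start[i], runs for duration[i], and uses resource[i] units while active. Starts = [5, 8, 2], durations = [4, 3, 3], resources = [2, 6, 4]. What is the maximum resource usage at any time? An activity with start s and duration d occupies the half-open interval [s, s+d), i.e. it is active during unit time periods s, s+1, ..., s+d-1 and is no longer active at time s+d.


Each activity i is active on [start_i, start_i + duration_i).
Compute total resource usage per time slot:
  t=0: active resources = [], total = 0
  t=1: active resources = [], total = 0
  t=2: active resources = [4], total = 4
  t=3: active resources = [4], total = 4
  t=4: active resources = [4], total = 4
  t=5: active resources = [2], total = 2
  t=6: active resources = [2], total = 2
  t=7: active resources = [2], total = 2
  t=8: active resources = [2, 6], total = 8
  t=9: active resources = [6], total = 6
  t=10: active resources = [6], total = 6
Peak resource demand = 8

8


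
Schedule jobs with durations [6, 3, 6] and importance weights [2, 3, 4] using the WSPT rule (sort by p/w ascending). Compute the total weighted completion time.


Compute p/w ratios and sort ascending (WSPT): [(3, 3), (6, 4), (6, 2)]
Compute weighted completion times:
  Job (p=3,w=3): C=3, w*C=3*3=9
  Job (p=6,w=4): C=9, w*C=4*9=36
  Job (p=6,w=2): C=15, w*C=2*15=30
Total weighted completion time = 75

75


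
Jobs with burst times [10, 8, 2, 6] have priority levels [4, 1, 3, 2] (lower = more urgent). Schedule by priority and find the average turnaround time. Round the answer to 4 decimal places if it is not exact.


Sort by priority (ascending = highest first):
Order: [(1, 8), (2, 6), (3, 2), (4, 10)]
Completion times:
  Priority 1, burst=8, C=8
  Priority 2, burst=6, C=14
  Priority 3, burst=2, C=16
  Priority 4, burst=10, C=26
Average turnaround = 64/4 = 16.0

16.0


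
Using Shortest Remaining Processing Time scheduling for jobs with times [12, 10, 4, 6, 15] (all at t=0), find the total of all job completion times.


Since all jobs arrive at t=0, SRPT equals SPT ordering.
SPT order: [4, 6, 10, 12, 15]
Completion times:
  Job 1: p=4, C=4
  Job 2: p=6, C=10
  Job 3: p=10, C=20
  Job 4: p=12, C=32
  Job 5: p=15, C=47
Total completion time = 4 + 10 + 20 + 32 + 47 = 113

113


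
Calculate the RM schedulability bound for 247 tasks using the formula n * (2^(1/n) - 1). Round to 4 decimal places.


Compute 2^(1/247) = 1.0028102051
Subtract 1: 1.0028102051 - 1 = 0.0028102051
Multiply by n: 247 * 0.0028102051 = 0.6941206597
Round to 4 dp: 0.6941

0.6941


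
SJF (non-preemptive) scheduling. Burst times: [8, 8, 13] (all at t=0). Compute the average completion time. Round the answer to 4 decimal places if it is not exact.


SJF order (ascending): [8, 8, 13]
Completion times:
  Job 1: burst=8, C=8
  Job 2: burst=8, C=16
  Job 3: burst=13, C=29
Average completion = 53/3 = 17.6667

17.6667


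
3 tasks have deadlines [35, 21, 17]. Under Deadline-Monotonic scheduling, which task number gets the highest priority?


Sort tasks by relative deadline (ascending):
  Task 3: deadline = 17
  Task 2: deadline = 21
  Task 1: deadline = 35
Priority order (highest first): [3, 2, 1]
Highest priority task = 3

3


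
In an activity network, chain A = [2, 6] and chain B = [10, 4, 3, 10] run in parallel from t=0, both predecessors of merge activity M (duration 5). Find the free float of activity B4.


ES(B4) = sum of predecessors on chain B = 17
EF(B4) = ES + duration = 17 + 10 = 27
Successor of B4 is M. ES(M) = max(sum(A), sum(B)) = max(8, 27) = 27
Free float = ES(successor) - EF(current) = 27 - 27 = 0

0


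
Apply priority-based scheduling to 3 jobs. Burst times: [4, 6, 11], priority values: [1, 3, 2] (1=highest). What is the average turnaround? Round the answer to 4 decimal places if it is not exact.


Sort by priority (ascending = highest first):
Order: [(1, 4), (2, 11), (3, 6)]
Completion times:
  Priority 1, burst=4, C=4
  Priority 2, burst=11, C=15
  Priority 3, burst=6, C=21
Average turnaround = 40/3 = 13.3333

13.3333


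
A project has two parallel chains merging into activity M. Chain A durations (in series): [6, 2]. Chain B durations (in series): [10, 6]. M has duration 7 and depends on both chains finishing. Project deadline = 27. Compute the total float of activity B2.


Forward pass: ES(B2) = sum of predecessors on chain B = 10
EF = ES + duration = 10 + 6 = 16
Backward pass: LF(M) = deadline = 27; LS(M) = 27 - 7 = 20
LF(B2) = LS(M) - sum(successors on chain B) = 20 - 0 = 20
LS = LF - duration = 20 - 6 = 14
Total float = LS - ES = 14 - 10 = 4

4


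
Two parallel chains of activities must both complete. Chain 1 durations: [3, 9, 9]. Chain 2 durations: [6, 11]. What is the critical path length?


Path A total = 3 + 9 + 9 = 21
Path B total = 6 + 11 = 17
Critical path = longest path = max(21, 17) = 21

21


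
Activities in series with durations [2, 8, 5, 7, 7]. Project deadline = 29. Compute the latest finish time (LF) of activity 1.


LF(activity 1) = deadline - sum of successor durations
Successors: activities 2 through 5 with durations [8, 5, 7, 7]
Sum of successor durations = 27
LF = 29 - 27 = 2

2


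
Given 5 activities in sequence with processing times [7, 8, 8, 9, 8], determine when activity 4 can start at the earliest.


Activity 4 starts after activities 1 through 3 complete.
Predecessor durations: [7, 8, 8]
ES = 7 + 8 + 8 = 23

23


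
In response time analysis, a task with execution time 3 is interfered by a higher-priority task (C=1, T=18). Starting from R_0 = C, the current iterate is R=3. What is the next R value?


R_next = C + ceil(R_prev / T_hp) * C_hp
ceil(3 / 18) = ceil(0.1667) = 1
Interference = 1 * 1 = 1
R_next = 3 + 1 = 4

4


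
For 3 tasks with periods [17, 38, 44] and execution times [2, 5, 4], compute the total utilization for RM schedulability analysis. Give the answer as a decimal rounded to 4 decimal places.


Compute individual utilizations (exact fractions):
  Task 1: C/T = 2/17 (approx. 0.1176)
  Task 2: C/T = 5/38 (approx. 0.1316)
  Task 3: C/T = 4/44 = 1/11 (approx. 0.0909)
Total utilization U = 2/17 + 5/38 + 1/11 = 2417/7106
Rounded to 4 decimal places: U = 0.3401
RM (Liu & Layland) bound for 3 tasks = 0.779763; compare with U = 2417/7106 (approx. 0.340135)
U <= bound, so schedulable by RM sufficient condition.

0.3401


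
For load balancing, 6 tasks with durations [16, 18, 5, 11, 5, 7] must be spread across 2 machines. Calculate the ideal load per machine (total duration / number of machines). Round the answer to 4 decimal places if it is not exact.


Total processing time = 16 + 18 + 5 + 11 + 5 + 7 = 62
Number of machines = 2
Ideal balanced load = 62 / 2 = 31.0

31.0


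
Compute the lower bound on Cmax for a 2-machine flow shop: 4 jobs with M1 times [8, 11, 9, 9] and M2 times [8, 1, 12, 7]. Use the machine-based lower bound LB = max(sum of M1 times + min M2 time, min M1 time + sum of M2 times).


LB1 = sum(M1 times) + min(M2 times) = 37 + 1 = 38
LB2 = min(M1 times) + sum(M2 times) = 8 + 28 = 36
Lower bound = max(LB1, LB2) = max(38, 36) = 38

38


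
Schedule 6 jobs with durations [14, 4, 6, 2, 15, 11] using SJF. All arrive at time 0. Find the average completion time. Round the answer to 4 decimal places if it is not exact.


SJF order (ascending): [2, 4, 6, 11, 14, 15]
Completion times:
  Job 1: burst=2, C=2
  Job 2: burst=4, C=6
  Job 3: burst=6, C=12
  Job 4: burst=11, C=23
  Job 5: burst=14, C=37
  Job 6: burst=15, C=52
Average completion = 132/6 = 22.0

22.0


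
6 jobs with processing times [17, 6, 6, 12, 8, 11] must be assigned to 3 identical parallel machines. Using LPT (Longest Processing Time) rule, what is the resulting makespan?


Sort jobs in decreasing order (LPT): [17, 12, 11, 8, 6, 6]
Assign each job to the least loaded machine:
  Machine 1: jobs [17, 6], load = 23
  Machine 2: jobs [12, 6], load = 18
  Machine 3: jobs [11, 8], load = 19
Makespan = max load = 23

23


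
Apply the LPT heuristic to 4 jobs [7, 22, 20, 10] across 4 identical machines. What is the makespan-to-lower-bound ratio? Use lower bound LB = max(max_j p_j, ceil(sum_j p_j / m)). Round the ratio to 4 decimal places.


LPT order: [22, 20, 10, 7]
Machine loads after assignment: [22, 20, 10, 7]
LPT makespan = 22
Lower bound = max(max_job, ceil(total/4)) = max(22, 15) = 22
Ratio = 22 / 22 = 1.0

1.0


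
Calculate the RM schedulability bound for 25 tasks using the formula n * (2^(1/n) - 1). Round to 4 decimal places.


Compute 2^(1/25) = 1.0281138267
Subtract 1: 1.0281138267 - 1 = 0.0281138267
Multiply by n: 25 * 0.0281138267 = 0.7028456675
Round to 4 dp: 0.7028

0.7028


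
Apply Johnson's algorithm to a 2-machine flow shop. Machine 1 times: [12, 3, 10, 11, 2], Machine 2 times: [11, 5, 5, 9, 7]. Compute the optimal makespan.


Apply Johnson's rule:
  Group 1 (a <= b): [(5, 2, 7), (2, 3, 5)]
  Group 2 (a > b): [(1, 12, 11), (4, 11, 9), (3, 10, 5)]
Optimal job order: [5, 2, 1, 4, 3]
Schedule:
  Job 5: M1 done at 2, M2 done at 9
  Job 2: M1 done at 5, M2 done at 14
  Job 1: M1 done at 17, M2 done at 28
  Job 4: M1 done at 28, M2 done at 37
  Job 3: M1 done at 38, M2 done at 43
Makespan = 43

43


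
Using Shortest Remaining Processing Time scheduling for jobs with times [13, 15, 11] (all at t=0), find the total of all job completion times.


Since all jobs arrive at t=0, SRPT equals SPT ordering.
SPT order: [11, 13, 15]
Completion times:
  Job 1: p=11, C=11
  Job 2: p=13, C=24
  Job 3: p=15, C=39
Total completion time = 11 + 24 + 39 = 74

74


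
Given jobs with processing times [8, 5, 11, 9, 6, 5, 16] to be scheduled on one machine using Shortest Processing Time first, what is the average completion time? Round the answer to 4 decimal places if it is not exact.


Sort jobs by processing time (SPT order): [5, 5, 6, 8, 9, 11, 16]
Compute completion times sequentially:
  Job 1: processing = 5, completes at 5
  Job 2: processing = 5, completes at 10
  Job 3: processing = 6, completes at 16
  Job 4: processing = 8, completes at 24
  Job 5: processing = 9, completes at 33
  Job 6: processing = 11, completes at 44
  Job 7: processing = 16, completes at 60
Sum of completion times = 192
Average completion time = 192/7 = 27.4286

27.4286


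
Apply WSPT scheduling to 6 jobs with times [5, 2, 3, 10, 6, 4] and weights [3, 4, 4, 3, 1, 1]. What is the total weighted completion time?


Compute p/w ratios and sort ascending (WSPT): [(2, 4), (3, 4), (5, 3), (10, 3), (4, 1), (6, 1)]
Compute weighted completion times:
  Job (p=2,w=4): C=2, w*C=4*2=8
  Job (p=3,w=4): C=5, w*C=4*5=20
  Job (p=5,w=3): C=10, w*C=3*10=30
  Job (p=10,w=3): C=20, w*C=3*20=60
  Job (p=4,w=1): C=24, w*C=1*24=24
  Job (p=6,w=1): C=30, w*C=1*30=30
Total weighted completion time = 172

172
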